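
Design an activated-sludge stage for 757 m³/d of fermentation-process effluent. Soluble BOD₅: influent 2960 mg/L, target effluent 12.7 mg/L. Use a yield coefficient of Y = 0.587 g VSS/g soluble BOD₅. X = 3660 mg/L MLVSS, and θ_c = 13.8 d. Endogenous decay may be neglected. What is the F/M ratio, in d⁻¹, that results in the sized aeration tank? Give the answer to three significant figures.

V·X = Y·Q·ΔS·θ_c gives V = 0.587 × 757 × (2960 − 12.7) × 13.8 / 3660 = 4938 m³.
Food-to-microorganism ratio F/M = Q S₀ / (V X) = 757 × 2960 / (4938 × 3660) = 0.1240 d⁻¹.

F/M ≈ 0.124 d⁻¹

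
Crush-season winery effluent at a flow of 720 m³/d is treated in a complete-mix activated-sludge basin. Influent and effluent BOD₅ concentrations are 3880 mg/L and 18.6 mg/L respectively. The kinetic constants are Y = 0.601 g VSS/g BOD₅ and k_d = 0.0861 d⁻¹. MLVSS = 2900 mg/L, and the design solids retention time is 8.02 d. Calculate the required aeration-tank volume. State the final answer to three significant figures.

V ≈ 2730 m³

From the SRT design equation V = Y Q (S₀−S) θ_c / [X (1 + k_d θ_c)] = 0.601 × 720 × (3880 − 18.6) × 8.02 / [2900 × (1 + 0.0861 × 8.02)] = 1.34×10^7 / 4903 = 2733 m³.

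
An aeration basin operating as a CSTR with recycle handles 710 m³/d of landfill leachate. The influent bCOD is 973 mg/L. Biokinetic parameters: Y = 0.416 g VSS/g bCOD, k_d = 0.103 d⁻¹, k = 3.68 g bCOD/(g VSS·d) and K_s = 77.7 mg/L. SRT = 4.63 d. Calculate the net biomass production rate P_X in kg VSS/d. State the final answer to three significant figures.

P_X ≈ 190 kg VSS/d

From the Monod/SRT balance for a CMAS, S = K_s·(1+k_d θ_c)/[θ_c·(Y k − k_d) − 1] = 77.7 × (1 + 0.103 × 4.63) / [4.63 × (0.416 × 3.68 − 0.103) − 1] = 114.8 / 5.611 = 20.45 mg/L.
Observed yield with endogenous decay: Y_obs = Y / (1 + k_d·θ_c) = 0.416 / (1 + 0.103 × 4.63) = 0.416 / 1.477 = 0.2817 g VSS/g bCOD.
ΔS = 973 − 20.5 = 952.5 mg/L, so the substrate removal rate is 710 × 952.5/1000 = 676.3 kg bCOD/d.
Net biomass production P_X = Y_obs × Q·(S₀ − S) = 0.2817 × 676.3 = 190.5 kg VSS/d.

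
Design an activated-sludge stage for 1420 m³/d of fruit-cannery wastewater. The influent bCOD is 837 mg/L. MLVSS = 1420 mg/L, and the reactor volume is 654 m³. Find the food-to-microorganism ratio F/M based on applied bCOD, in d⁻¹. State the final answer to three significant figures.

F/M ≈ 1.28 d⁻¹

F/M = applied load / biomass = Q·S₀/(V·X) = 1420 × 837 / (654.0 × 1420) = 1.280 d⁻¹.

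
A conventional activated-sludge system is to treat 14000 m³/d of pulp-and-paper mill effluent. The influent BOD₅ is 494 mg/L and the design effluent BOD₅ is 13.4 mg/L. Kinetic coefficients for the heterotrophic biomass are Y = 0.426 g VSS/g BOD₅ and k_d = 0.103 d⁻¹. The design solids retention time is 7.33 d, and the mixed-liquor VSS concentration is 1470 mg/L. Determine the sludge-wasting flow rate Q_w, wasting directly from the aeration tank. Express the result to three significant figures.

Rearranging the biomass balance for a CMAS with decay, V = Y·Q·ΔS·θ_c / [X·(1+k_d θ_c)] = 0.426 × 14000 × (494 − 13.4) × 7.33 / [1470 × (1 + 0.103 × 7.33)] = 2.1×10^7 / 2580 = 8144 m³.
For wasting at MLVSS concentration, Q_w = V/θ_c = 8144/7.33 = 1111 m³/d.

Q_w ≈ 1110 m³/d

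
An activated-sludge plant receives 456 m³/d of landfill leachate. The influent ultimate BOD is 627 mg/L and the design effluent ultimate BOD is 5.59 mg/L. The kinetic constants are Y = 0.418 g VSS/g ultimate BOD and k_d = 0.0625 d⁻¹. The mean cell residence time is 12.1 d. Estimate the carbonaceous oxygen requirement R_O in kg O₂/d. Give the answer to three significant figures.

Y_obs = Y / (1 + k_d θ_c) = 0.418 / (1 + 0.0625 × 12.1) = 0.418 / 1.756 = 0.2380.
ΔS = 627 − 5.59 = 621.4 mg/L, so the substrate removal rate is 456 × 621.4/1000 = 283.4 kg ultimate BOD/d.
Net sludge production P_X = 0.2380 × 283.4 = 67.44 kg VSS/d.
Carbonaceous O₂ demand = substrate oxidised − cell-mass equivalent = 283.4 − 1.42 × 67.44 = 187.6 kg O₂/d.

R_O ≈ 188 kg O₂/d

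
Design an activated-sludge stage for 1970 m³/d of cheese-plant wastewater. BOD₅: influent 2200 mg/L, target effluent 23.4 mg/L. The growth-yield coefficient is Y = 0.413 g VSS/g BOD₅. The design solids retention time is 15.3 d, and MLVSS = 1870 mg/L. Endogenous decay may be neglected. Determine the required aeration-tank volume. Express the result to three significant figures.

Biomass mass balance (decay neglected): V·X = Y·Q·(S₀ − S)·θ_c, so V = 0.413 × 1970 × (2200 − 23.4) × 15.3 / 1870 = 14489 m³.

V ≈ 14500 m³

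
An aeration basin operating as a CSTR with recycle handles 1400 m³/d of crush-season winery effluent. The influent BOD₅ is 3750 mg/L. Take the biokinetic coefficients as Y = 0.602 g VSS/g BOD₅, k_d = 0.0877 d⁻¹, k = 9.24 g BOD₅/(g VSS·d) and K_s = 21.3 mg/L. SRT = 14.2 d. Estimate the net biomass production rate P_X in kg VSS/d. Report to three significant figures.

P_X ≈ 1410 kg VSS/d

For a completely mixed reactor with recycle the Lawrence–McCarty relation gives S = K_s·(1 + k_d·θ_c) / [θ_c·(Y·k − k_d) − 1] = 21.3 × (1 + 0.0877 × 14.2) / [14.2 × (0.602 × 9.24 − 0.0877) − 1] = 47.83 / 76.74 = 0.6232 mg/L.
The observed yield is Y_obs = Y/(1 + k_d·θ_c) = 0.602 / (1 + 0.0877 × 14.2) = 0.602 / 2.245 = 0.2681 g VSS per g BOD₅ removed.
Q·(S₀ − S) = 1400 × (3750 − 0.623) × 10⁻³ = 5249 kg/d removed.
Biomass produced: P_X = Y_obs·Q·ΔS = 0.2681 × 5249 ≈ 1407 kg VSS/d.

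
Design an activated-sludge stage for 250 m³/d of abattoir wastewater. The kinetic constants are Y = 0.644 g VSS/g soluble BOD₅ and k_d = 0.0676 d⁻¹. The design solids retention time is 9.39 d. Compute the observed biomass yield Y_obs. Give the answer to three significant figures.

Observed yield with endogenous decay: Y_obs = Y / (1 + k_d·θ_c) = 0.644 / (1 + 0.0676 × 9.39) = 0.644 / 1.635 = 0.3939 g VSS/g soluble BOD₅.

Y_obs ≈ 0.394 g VSS/g soluble BOD₅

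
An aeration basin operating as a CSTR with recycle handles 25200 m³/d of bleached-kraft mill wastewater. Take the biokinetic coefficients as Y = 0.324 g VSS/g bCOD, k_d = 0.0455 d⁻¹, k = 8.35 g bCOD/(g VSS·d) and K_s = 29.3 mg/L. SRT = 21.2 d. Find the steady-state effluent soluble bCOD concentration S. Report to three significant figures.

From the Monod/SRT balance for a CMAS, S = K_s·(1+k_d θ_c)/[θ_c·(Y k − k_d) − 1] = 29.3 × (1 + 0.0455 × 21.2) / [21.2 × (0.324 × 8.35 − 0.0455) − 1] = 57.56 / 55.39 = 1.039 mg/L.

S ≈ 1.04 mg/L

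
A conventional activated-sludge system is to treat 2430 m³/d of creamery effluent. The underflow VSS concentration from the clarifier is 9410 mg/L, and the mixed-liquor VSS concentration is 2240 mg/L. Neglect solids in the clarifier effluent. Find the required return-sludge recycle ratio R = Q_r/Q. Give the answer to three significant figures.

R ≈ 0.312

Mass balance around the secondary clarifier (neglecting effluent solids): R = X / (X_r − X) = 2240 / (9410 − 2240) = 0.3124.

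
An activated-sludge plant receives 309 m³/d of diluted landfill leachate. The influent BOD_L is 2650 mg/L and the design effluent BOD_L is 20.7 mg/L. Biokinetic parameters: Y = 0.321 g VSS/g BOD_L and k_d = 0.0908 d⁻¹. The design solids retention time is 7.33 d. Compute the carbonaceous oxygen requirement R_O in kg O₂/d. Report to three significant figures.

The observed yield is Y_obs = Y/(1 + k_d·θ_c) = 0.321 / (1 + 0.0908 × 7.33) = 0.321 / 1.666 = 0.1927 g VSS per g BOD_L removed.
Q·(S₀ − S) = 309 × (2650 − 20.7) × 10⁻³ = 812.5 kg/d removed.
P_X = Y_obs·Q·(S₀ − S) = 0.1927 × 812.5 = 156.6 kg VSS/d.
Carbonaceous O₂ demand = substrate oxidised − cell-mass equivalent = 812.5 − 1.42 × 156.6 = 590.1 kg O₂/d.

R_O ≈ 590 kg O₂/d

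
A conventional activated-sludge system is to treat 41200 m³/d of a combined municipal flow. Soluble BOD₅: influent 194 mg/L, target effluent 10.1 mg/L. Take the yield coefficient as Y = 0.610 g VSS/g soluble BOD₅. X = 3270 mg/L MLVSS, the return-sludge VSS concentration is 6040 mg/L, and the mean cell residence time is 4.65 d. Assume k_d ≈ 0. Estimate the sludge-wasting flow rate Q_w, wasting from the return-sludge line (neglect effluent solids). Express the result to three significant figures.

Q_w ≈ 765 m³/d

V·X = Y·Q·ΔS·θ_c gives V = 0.610 × 41200 × (194 − 10.1) × 4.65 / 3270 = 6572 m³.
θ_c = V·X/(Q_w·X_r) when wasting from the recycle, so Q_w = V·X/(θ_c·X_r) = 6572 × 3270 / (4.65 × 6040) = 765.2 m³/d.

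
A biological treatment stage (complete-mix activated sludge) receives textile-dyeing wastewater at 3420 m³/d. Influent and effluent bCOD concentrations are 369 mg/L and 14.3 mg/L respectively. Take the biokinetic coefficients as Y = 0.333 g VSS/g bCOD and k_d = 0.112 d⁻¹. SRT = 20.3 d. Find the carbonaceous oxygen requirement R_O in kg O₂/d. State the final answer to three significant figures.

The observed yield is Y_obs = Y/(1 + k_d·θ_c) = 0.333 / (1 + 0.112 × 20.3) = 0.333 / 3.274 = 0.1017 g VSS per g bCOD removed.
Substrate removed = Q·(S₀ − S) = 3420 m³/d × (369 − 14.3) g/m³ = 1.21×10^6 g/d = 1213 kg/d.
P_X = Y_obs·Q·(S₀ − S) = 0.1017 × 1213 = 123.4 kg VSS/d.
Carbonaceous O₂ demand = substrate oxidised − cell-mass equivalent = 1213 − 1.42 × 123.4 = 1038 kg O₂/d.

R_O ≈ 1040 kg O₂/d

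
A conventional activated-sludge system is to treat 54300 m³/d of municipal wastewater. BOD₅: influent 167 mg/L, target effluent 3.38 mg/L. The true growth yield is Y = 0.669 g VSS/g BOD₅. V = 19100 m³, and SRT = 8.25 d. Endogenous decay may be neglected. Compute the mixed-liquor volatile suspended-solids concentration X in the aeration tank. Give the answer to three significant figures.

X ≈ 2570 mg/L

From V·X = Y·Q·(S₀ − S)·θ_c (decay neglected): X = 0.669 × 54300 × (167 − 3.38) × 8.25 / 19100 = 2567 mg/L.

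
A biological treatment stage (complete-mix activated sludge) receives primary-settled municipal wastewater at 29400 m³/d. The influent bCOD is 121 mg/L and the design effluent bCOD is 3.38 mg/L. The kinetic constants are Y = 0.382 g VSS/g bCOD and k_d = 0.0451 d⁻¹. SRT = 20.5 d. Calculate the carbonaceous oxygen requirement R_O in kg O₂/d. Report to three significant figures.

R_O ≈ 2480 kg O₂/d

Y_obs = Y / (1 + k_d θ_c) = 0.382 / (1 + 0.0451 × 20.5) = 0.382 / 1.925 = 0.1985.
Q·(S₀ − S) = 29400 × (121 − 3.38) × 10⁻³ = 3458 kg/d removed.
P_X = Y_obs·Q·(S₀ − S) = 0.1985 × 3458 = 686.4 kg VSS/d.
Carbonaceous O₂ demand = substrate oxidised − cell-mass equivalent = 3458 − 1.42 × 686.4 = 2483 kg O₂/d.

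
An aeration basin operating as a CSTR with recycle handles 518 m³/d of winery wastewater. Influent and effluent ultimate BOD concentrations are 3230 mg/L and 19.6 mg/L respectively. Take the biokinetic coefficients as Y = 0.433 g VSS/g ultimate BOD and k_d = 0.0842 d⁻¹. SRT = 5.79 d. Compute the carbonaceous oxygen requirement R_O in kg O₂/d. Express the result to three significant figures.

R_O ≈ 976 kg O₂/d

Correct the yield for decay: Y_obs = Y/(1 + k_d θ_c) = 0.433 / (1 + 0.0842 × 5.79) = 0.433 / 1.488 = 0.2911.
Substrate removed = Q·(S₀ − S) = 518 m³/d × (3230 − 19.6) g/m³ = 1.66×10^6 g/d = 1663 kg/d.
Net sludge production P_X = 0.2911 × 1663 = 484.1 kg VSS/d.
Carbonaceous O₂ demand = substrate oxidised − cell-mass equivalent = 1663 − 1.42 × 484.1 = 975.6 kg O₂/d.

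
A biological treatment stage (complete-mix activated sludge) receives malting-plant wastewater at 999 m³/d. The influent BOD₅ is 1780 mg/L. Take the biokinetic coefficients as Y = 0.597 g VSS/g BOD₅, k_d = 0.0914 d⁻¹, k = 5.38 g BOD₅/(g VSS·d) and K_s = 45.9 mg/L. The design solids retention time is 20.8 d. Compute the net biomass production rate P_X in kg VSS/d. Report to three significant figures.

Effluent substrate depends only on kinetics and SRT: S = K_s(1 + k_d θ_c) / [θ_c(Yk − k_d) − 1] = 45.9 × (1 + 0.0914 × 20.8) / [20.8 × (0.597 × 5.38 − 0.0914) − 1] = 133.2 / 63.91 = 2.084 mg/L.
Correct the yield for decay: Y_obs = Y/(1 + k_d θ_c) = 0.597 / (1 + 0.0914 × 20.8) = 0.597 / 2.901 = 0.2058.
Mass of BOD₅ removed per day: Q(S₀ − S) = 999 × 1778 g/m³ = 1776 kg/d.
Net biomass production P_X = Y_obs × Q·(S₀ − S) = 0.2058 × 1776 = 365.5 kg VSS/d.

P_X ≈ 365 kg VSS/d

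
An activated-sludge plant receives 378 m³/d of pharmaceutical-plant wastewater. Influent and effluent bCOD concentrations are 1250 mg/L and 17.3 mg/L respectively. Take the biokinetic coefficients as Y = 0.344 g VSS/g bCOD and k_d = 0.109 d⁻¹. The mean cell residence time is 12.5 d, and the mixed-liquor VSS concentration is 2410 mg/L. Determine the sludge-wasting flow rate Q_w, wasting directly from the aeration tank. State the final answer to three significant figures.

Rearranging the biomass balance for a CMAS with decay, V = Y·Q·ΔS·θ_c / [X·(1+k_d θ_c)] = 0.344 × 378 × (1250 − 17.3) × 12.5 / [2410 × (1 + 0.109 × 12.5)] = 2×10^6 / 5694 = 351.9 m³.
For wasting at MLVSS concentration, Q_w = V/θ_c = 351.9/12.5 = 28.15 m³/d.

Q_w ≈ 28.2 m³/d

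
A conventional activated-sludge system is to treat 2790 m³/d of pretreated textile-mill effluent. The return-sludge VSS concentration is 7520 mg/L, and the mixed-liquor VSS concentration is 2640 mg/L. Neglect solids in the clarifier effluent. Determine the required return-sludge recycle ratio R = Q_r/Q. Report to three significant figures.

R ≈ 0.541

Solids balance on the clarifier gives (1+R)X = R·X_r, so R = X/(X_r − X) = 2640 / (7520 − 2640) = 0.5410.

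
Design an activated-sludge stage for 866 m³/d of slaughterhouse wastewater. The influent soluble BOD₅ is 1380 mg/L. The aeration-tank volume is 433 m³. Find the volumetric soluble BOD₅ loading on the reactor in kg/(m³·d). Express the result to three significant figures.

Applied soluble BOD₅ load per unit volume = Q·S₀/V = (866 × 1380/1000)/433.0 = 2.760 kg soluble BOD₅·m⁻³·d⁻¹.

L_v ≈ 2.76 kg soluble BOD₅/(m³·d)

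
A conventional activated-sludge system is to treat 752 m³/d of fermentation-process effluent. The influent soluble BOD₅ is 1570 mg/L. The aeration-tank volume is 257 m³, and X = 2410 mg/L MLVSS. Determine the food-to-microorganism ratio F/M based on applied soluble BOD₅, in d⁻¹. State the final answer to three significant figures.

Food-to-microorganism ratio F/M = Q S₀ / (V X) = 752 × 1570 / (257.0 × 2410) = 1.906 d⁻¹.

F/M ≈ 1.91 d⁻¹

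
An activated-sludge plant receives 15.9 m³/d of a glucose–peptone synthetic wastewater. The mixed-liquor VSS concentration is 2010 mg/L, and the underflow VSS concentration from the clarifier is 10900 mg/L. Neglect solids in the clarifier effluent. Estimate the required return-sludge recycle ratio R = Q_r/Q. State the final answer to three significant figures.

Mass balance around the secondary clarifier (neglecting effluent solids): R = X / (X_r − X) = 2010 / (10900 − 2010) = 0.2261.

R ≈ 0.226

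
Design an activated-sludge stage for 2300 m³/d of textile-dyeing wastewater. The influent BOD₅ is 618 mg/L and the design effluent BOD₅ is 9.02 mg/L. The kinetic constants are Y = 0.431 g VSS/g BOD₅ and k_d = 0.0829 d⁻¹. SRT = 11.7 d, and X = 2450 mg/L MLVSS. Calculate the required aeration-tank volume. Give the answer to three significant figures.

V ≈ 1460 m³

Steady-state biomass mass balance: V·X·(1 + k_d·θ_c) = Y·Q·(S₀ − S)·θ_c, so V = 0.431 × 2300 × (618 − 9.02) × 11.7 / [2450 × (1 + 0.0829 × 11.7)] = 7.06×10^6 / 4826 = 1463 m³.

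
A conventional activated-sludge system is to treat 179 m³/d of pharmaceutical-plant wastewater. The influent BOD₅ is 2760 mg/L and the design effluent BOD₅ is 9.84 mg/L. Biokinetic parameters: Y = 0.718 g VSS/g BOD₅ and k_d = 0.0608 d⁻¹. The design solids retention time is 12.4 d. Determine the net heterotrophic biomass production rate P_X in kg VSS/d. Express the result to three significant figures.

P_X ≈ 202 kg VSS/d

The observed yield is Y_obs = Y/(1 + k_d·θ_c) = 0.718 / (1 + 0.0608 × 12.4) = 0.718 / 1.754 = 0.4094 g VSS per g BOD₅ removed.
Substrate removed = Q·(S₀ − S) = 179 m³/d × (2760 − 9.84) g/m³ = 4.92×10^5 g/d = 492.3 kg/d.
Net biomass production P_X = Y_obs × Q·(S₀ − S) = 0.4094 × 492.3 = 201.5 kg VSS/d.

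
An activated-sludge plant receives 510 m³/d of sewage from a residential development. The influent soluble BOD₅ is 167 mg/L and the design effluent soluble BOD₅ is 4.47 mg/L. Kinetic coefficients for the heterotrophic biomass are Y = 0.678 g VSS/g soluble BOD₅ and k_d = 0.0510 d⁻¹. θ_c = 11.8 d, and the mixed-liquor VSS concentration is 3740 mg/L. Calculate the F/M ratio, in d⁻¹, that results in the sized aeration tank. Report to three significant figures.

F/M ≈ 0.206 d⁻¹

From the SRT design equation V = Y Q (S₀−S) θ_c / [X (1 + k_d θ_c)] = 0.678 × 510 × (167 − 4.47) × 11.8 / [3740 × (1 + 0.0510 × 11.8)] = 6.63×10^5 / 5991 = 110.7 m³.
Food-to-microorganism ratio F/M = Q S₀ / (V X) = 510 × 167 / (110.7 × 3740) = 0.2057 d⁻¹.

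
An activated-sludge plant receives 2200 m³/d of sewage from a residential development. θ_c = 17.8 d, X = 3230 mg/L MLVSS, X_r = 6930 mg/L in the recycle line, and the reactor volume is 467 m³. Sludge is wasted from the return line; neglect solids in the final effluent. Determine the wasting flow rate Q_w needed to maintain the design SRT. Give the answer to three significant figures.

Wasting from the return line (neglecting effluent solids): Q_w = V·X / (θ_c·X_r) = 467.0 × 3230 / (17.8 × 6930) = 12.23 m³/d.

Q_w ≈ 12.2 m³/d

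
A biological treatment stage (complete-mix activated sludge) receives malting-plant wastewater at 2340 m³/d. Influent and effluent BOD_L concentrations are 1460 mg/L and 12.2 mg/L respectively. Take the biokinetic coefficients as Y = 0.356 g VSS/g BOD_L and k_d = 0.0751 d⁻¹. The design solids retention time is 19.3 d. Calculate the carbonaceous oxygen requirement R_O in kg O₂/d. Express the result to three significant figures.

R_O ≈ 2690 kg O₂/d

Observed yield with endogenous decay: Y_obs = Y / (1 + k_d·θ_c) = 0.356 / (1 + 0.0751 × 19.3) = 0.356 / 2.449 = 0.1453 g VSS/g BOD_L.
Q·(S₀ − S) = 2340 × (1460 − 12.2) × 10⁻³ = 3388 kg/d removed.
Net sludge production P_X = 0.1453 × 3388 = 492.4 kg VSS/d.
R_O = Q·ΔS − 1.42 P_X = 3388 − 699.2 = 2689 kg O₂/d.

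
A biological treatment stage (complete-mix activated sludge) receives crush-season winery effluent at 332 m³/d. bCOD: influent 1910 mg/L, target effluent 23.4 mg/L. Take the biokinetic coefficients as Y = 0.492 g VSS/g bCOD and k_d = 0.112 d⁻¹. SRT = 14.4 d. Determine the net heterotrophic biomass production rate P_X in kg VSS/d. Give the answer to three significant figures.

P_X ≈ 118 kg VSS/d

Observed yield with endogenous decay: Y_obs = Y / (1 + k_d·θ_c) = 0.492 / (1 + 0.112 × 14.4) = 0.492 / 2.613 = 0.1883 g VSS/g bCOD.
Mass of bCOD removed per day: Q(S₀ − S) = 332 × 1887 g/m³ = 626.4 kg/d.
P_X = Y_obs · Q(S₀ − S) = 0.1883 × 626.4 = 117.9 kg VSS/d.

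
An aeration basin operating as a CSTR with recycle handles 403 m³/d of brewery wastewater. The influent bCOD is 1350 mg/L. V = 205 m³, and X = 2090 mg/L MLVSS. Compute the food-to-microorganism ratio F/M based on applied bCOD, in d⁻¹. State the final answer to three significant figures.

F/M = Q·S₀ / (V·X) = 403 × 1350 / (205.0 × 2090) = 1.270 g bCOD·(g VSS·d)⁻¹.

F/M ≈ 1.27 d⁻¹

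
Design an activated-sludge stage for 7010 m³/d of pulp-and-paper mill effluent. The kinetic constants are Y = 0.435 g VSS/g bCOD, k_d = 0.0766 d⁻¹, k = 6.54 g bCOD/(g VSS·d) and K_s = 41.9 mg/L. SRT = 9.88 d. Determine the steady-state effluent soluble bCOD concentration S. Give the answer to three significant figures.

S ≈ 2.79 mg/L

From the Monod/SRT balance for a CMAS, S = K_s·(1+k_d θ_c)/[θ_c·(Y k − k_d) − 1] = 41.9 × (1 + 0.0766 × 9.88) / [9.88 × (0.435 × 6.54 − 0.0766) − 1] = 73.61 / 26.35 = 2.793 mg/L.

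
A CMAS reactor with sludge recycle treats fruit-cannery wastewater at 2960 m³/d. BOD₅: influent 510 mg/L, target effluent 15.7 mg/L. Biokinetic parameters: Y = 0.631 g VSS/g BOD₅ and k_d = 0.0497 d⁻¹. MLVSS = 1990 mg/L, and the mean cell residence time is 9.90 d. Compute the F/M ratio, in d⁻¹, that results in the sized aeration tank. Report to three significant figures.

Rearranging the biomass balance for a CMAS with decay, V = Y·Q·ΔS·θ_c / [X·(1+k_d θ_c)] = 0.631 × 2960 × (510 − 15.7) × 9.90 / [1990 × (1 + 0.0497 × 9.90)] = 9.14×10^6 / 2969 = 3078 m³.
F/M = Q·S₀ / (V·X) = 2960 × 510 / (3078 × 1990) = 0.2464 g BOD₅·(g VSS·d)⁻¹.

F/M ≈ 0.246 d⁻¹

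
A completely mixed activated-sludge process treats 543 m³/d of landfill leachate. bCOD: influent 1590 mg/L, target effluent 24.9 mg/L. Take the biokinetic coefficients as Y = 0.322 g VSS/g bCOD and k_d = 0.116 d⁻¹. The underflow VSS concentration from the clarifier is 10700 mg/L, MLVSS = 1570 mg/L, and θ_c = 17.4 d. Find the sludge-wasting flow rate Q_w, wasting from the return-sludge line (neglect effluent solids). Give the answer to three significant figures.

Q_w ≈ 8.47 m³/d

Rearranging the biomass balance for a CMAS with decay, V = Y·Q·ΔS·θ_c / [X·(1+k_d θ_c)] = 0.322 × 543 × (1590 − 24.9) × 17.4 / [1570 × (1 + 0.116 × 17.4)] = 4.76×10^6 / 4739 = 1005 m³.
Q_w = (V·X)/(θ_c X_r) = 1005 × 1570 / (17.4 × 10700) = 8.473 m³/d.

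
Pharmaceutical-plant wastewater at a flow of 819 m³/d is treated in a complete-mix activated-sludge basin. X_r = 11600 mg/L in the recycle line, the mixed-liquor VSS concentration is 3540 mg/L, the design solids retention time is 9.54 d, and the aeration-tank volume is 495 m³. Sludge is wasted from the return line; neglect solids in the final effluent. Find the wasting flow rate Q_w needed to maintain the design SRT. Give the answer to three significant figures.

Q_w ≈ 15.8 m³/d

Wasting from the return line (neglecting effluent solids): Q_w = V·X / (θ_c·X_r) = 495.0 × 3540 / (9.54 × 11600) = 15.83 m³/d.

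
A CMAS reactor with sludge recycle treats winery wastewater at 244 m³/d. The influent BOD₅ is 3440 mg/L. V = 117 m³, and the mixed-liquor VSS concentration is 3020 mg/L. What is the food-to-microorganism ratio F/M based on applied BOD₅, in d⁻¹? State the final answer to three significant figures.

F/M = applied load / biomass = Q·S₀/(V·X) = 244 × 3440 / (117.0 × 3020) = 2.376 d⁻¹.

F/M ≈ 2.38 d⁻¹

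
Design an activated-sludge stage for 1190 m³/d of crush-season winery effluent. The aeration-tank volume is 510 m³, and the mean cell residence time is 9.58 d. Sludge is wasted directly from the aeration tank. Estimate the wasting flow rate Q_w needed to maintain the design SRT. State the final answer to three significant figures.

Q_w ≈ 53.2 m³/d

With mixed-liquor wasting, θ_c = V/Q_w, so Q_w = V/θ_c = 510.0/9.58 = 53.24 m³/d.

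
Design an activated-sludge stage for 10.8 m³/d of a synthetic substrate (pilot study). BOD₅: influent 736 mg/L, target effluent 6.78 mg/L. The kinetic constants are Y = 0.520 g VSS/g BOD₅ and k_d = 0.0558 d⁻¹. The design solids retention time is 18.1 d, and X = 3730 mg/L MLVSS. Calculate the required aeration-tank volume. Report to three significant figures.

V ≈ 9.89 m³

Rearranging the biomass balance for a CMAS with decay, V = Y·Q·ΔS·θ_c / [X·(1+k_d θ_c)] = 0.520 × 10.8 × (736 − 6.78) × 18.1 / [3730 × (1 + 0.0558 × 18.1)] = 7.41×10^4 / 7497 = 9.887 m³.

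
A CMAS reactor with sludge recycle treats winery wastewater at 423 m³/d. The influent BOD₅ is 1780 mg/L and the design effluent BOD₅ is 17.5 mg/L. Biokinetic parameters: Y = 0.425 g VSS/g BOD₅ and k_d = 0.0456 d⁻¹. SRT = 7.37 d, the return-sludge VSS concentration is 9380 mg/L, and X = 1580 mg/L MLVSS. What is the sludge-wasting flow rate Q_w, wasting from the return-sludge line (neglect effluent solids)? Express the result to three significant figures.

Q_w ≈ 25.3 m³/d

Steady-state biomass mass balance: V·X·(1 + k_d·θ_c) = Y·Q·(S₀ − S)·θ_c, so V = 0.425 × 423 × (1780 − 17.5) × 7.37 / [1580 × (1 + 0.0456 × 7.37)] = 2.34×10^6 / 2111 = 1106 m³.
θ_c = V·X/(Q_w·X_r) when wasting from the recycle, so Q_w = V·X/(θ_c·X_r) = 1106 × 1580 / (7.37 × 9380) = 25.28 m³/d.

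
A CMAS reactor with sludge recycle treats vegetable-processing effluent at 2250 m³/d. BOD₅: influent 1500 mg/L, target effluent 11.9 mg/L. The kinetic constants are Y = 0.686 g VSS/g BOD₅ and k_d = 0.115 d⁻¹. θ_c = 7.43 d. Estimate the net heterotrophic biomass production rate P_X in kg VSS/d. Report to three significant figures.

P_X ≈ 1240 kg VSS/d

The observed yield is Y_obs = Y/(1 + k_d·θ_c) = 0.686 / (1 + 0.115 × 7.43) = 0.686 / 1.854 = 0.3699 g VSS per g BOD₅ removed.
Substrate removed = Q·(S₀ − S) = 2250 m³/d × (1500 − 11.9) g/m³ = 3.35×10^6 g/d = 3348 kg/d.
P_X = Y_obs · Q(S₀ − S) = 0.3699 × 3348 = 1239 kg VSS/d.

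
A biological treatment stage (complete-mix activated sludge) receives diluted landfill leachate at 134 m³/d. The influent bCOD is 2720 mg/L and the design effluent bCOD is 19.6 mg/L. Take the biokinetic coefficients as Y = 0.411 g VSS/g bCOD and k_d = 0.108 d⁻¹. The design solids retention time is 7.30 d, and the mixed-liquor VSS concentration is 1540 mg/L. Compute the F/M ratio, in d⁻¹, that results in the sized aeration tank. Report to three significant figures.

F/M ≈ 0.600 d⁻¹

Steady-state biomass mass balance: V·X·(1 + k_d·θ_c) = Y·Q·(S₀ − S)·θ_c, so V = 0.411 × 134 × (2720 − 19.6) × 7.30 / [1540 × (1 + 0.108 × 7.30)] = 1.09×10^6 / 2754 = 394.2 m³.
F/M = Q·S₀ / (V·X) = 134 × 2720 / (394.2 × 1540) = 0.6004 g bCOD·(g VSS·d)⁻¹.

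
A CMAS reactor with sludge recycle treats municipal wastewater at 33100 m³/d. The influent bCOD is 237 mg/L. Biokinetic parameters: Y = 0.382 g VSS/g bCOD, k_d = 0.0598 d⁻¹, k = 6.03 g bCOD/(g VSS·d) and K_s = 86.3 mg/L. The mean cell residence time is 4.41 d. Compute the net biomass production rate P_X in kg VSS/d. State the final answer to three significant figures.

P_X ≈ 2250 kg VSS/d

From the Monod/SRT balance for a CMAS, S = K_s·(1+k_d θ_c)/[θ_c·(Y k − k_d) − 1] = 86.3 × (1 + 0.0598 × 4.41) / [4.41 × (0.382 × 6.03 − 0.0598) − 1] = 109.1 / 8.895 = 12.26 mg/L.
The observed yield is Y_obs = Y/(1 + k_d·θ_c) = 0.382 / (1 + 0.0598 × 4.41) = 0.382 / 1.264 = 0.3023 g VSS per g bCOD removed.
Substrate removed = Q·(S₀ − S) = 33100 m³/d × (237 − 12.3) g/m³ = 7.44×10^6 g/d = 7438 kg/d.
P_X = Y_obs · Q(S₀ − S) = 0.3023 × 7438 = 2248 kg VSS/d.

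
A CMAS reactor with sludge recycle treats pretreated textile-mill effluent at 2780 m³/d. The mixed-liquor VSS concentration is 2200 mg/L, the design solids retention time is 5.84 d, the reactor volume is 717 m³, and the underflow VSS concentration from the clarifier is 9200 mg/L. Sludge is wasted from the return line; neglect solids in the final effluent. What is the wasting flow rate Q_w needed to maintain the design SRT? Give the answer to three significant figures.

Q_w ≈ 29.4 m³/d

Q_w = (V·X)/(θ_c X_r) = 717.0 × 2200 / (5.84 × 9200) = 29.36 m³/d.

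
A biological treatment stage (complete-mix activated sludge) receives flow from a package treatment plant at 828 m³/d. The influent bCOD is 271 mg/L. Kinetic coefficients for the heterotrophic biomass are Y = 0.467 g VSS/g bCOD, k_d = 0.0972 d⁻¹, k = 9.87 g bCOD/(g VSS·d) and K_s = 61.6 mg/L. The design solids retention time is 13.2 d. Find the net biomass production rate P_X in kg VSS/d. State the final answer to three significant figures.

From the Monod/SRT balance for a CMAS, S = K_s·(1+k_d θ_c)/[θ_c·(Y k − k_d) − 1] = 61.6 × (1 + 0.0972 × 13.2) / [13.2 × (0.467 × 9.87 − 0.0972) − 1] = 140.6 / 58.56 = 2.402 mg/L.
The observed yield is Y_obs = Y/(1 + k_d·θ_c) = 0.467 / (1 + 0.0972 × 13.2) = 0.467 / 2.283 = 0.2046 g VSS per g bCOD removed.
Substrate removed = Q·(S₀ − S) = 828 m³/d × (271 − 2.40) g/m³ = 2.22×10^5 g/d = 222.4 kg/d.
So the net sludge growth is P_X = 0.2046 × 222.4 = 45.49 kg VSS/d.

P_X ≈ 45.5 kg VSS/d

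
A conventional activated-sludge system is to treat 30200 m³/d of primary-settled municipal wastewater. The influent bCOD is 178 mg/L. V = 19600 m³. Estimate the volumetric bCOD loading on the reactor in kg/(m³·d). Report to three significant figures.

L_v ≈ 0.274 kg bCOD/(m³·d)

Applied bCOD load per unit volume = Q·S₀/V = (30200 × 178/1000)/19600 = 0.2743 kg bCOD·m⁻³·d⁻¹.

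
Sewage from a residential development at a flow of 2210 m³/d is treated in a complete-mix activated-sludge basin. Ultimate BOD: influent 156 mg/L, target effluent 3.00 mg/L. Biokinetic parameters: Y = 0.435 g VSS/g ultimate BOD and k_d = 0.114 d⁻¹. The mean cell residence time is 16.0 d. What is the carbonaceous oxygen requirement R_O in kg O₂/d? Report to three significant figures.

Y_obs = Y / (1 + k_d θ_c) = 0.435 / (1 + 0.114 × 16.0) = 0.435 / 2.824 = 0.1540.
ΔS = 156 − 3.00 = 153.0 mg/L, so the substrate removal rate is 2210 × 153.0/1000 = 338.1 kg ultimate BOD/d.
Biomass synthesised: P_X = Y_obs × 338.1 = 52.08 kg VSS/d.
Carbonaceous O₂ demand = substrate oxidised − cell-mass equivalent = 338.1 − 1.42 × 52.08 = 264.2 kg O₂/d.

R_O ≈ 264 kg O₂/d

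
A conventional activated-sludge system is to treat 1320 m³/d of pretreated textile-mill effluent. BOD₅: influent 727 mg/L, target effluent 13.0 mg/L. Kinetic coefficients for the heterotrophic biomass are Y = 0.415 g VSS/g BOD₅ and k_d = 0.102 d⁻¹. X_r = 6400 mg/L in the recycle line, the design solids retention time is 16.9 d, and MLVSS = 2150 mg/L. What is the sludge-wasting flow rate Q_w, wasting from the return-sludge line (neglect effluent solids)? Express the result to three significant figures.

Q_w ≈ 22.4 m³/d

Steady-state biomass mass balance: V·X·(1 + k_d·θ_c) = Y·Q·(S₀ − S)·θ_c, so V = 0.415 × 1320 × (727 − 13.0) × 16.9 / [2150 × (1 + 0.102 × 16.9)] = 6.61×10^6 / 5856 = 1129 m³.
Q_w = (V·X)/(θ_c X_r) = 1129 × 2150 / (16.9 × 6400) = 22.44 m³/d.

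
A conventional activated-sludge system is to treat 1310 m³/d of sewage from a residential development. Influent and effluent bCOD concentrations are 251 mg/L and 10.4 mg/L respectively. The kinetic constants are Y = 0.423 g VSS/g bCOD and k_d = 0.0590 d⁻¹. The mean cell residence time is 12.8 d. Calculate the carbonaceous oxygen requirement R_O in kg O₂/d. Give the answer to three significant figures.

Correct the yield for decay: Y_obs = Y/(1 + k_d θ_c) = 0.423 / (1 + 0.0590 × 12.8) = 0.423 / 1.755 = 0.2410.
ΔS = 251 − 10.4 = 240.6 mg/L, so the substrate removal rate is 1310 × 240.6/1000 = 315.2 kg bCOD/d.
P_X = Y_obs·Q·(S₀ − S) = 0.2410 × 315.2 = 75.96 kg VSS/d.
Carbonaceous O₂ demand = substrate oxidised − cell-mass equivalent = 315.2 − 1.42 × 75.96 = 207.3 kg O₂/d.

R_O ≈ 207 kg O₂/d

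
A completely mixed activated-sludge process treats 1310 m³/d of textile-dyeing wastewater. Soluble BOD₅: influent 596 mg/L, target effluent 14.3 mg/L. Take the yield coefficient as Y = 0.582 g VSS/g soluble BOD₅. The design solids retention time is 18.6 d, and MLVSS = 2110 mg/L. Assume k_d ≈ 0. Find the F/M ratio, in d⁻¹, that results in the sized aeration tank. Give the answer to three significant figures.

V·X = Y·Q·ΔS·θ_c gives V = 0.582 × 1310 × (596 − 14.3) × 18.6 / 2110 = 3910 m³.
Food-to-microorganism ratio F/M = Q S₀ / (V X) = 1310 × 596 / (3910 × 2110) = 0.09465 d⁻¹.

F/M ≈ 0.0946 d⁻¹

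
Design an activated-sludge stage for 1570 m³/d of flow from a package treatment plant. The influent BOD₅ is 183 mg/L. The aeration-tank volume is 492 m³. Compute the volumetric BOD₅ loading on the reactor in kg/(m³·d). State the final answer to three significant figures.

Volumetric loading L_v = Q·S₀ / V = 1570 × 183 g/m³ / 492.0 m³ = 584.0 g/(m³·d) = 0.5840 kg BOD₅/(m³·d).

L_v ≈ 0.584 kg BOD₅/(m³·d)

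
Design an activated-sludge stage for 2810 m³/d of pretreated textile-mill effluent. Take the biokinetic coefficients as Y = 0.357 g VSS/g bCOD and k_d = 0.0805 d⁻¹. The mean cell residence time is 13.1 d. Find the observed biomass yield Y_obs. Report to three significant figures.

Y_obs = Y / (1 + k_d θ_c) = 0.357 / (1 + 0.0805 × 13.1) = 0.357 / 2.055 = 0.1738.

Y_obs ≈ 0.174 g VSS/g bCOD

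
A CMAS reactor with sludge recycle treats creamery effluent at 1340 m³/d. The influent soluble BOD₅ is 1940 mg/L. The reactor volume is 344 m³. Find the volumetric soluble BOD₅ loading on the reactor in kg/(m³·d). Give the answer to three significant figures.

Volumetric loading L_v = Q·S₀ / V = 1340 × 1940 g/m³ / 344.0 m³ = 7557 g/(m³·d) = 7.557 kg soluble BOD₅/(m³·d).

L_v ≈ 7.56 kg soluble BOD₅/(m³·d)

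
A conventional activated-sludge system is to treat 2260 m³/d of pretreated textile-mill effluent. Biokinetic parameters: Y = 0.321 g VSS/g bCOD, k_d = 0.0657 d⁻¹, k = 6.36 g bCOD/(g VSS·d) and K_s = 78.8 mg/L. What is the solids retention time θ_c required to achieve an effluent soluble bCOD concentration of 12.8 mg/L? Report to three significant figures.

Specific growth rate at S = 12.8 mg/L: μ = YkS/(K_s+S) = 0.321·6.36·12.8/(78.8+12.8) = 0.2853 d⁻¹.
Then 1/θ_c = μ − k_d = 0.2853 − 0.0657 = 0.2196 d⁻¹, giving θ_c = 4.554 d.

θ_c ≈ 4.55 d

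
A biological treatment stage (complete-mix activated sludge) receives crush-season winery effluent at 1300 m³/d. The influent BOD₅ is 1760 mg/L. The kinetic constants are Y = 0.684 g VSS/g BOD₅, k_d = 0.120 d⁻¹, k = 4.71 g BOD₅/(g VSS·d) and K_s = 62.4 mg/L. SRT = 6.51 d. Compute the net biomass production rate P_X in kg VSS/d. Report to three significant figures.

From the Monod/SRT balance for a CMAS, S = K_s·(1+k_d θ_c)/[θ_c·(Y k − k_d) − 1] = 62.4 × (1 + 0.120 × 6.51) / [6.51 × (0.684 × 4.71 − 0.120) − 1] = 111.1 / 19.19 = 5.791 mg/L.
Correct the yield for decay: Y_obs = Y/(1 + k_d θ_c) = 0.684 / (1 + 0.120 × 6.51) = 0.684 / 1.781 = 0.3840.
Q·(S₀ − S) = 1300 × (1760 − 5.79) × 10⁻³ = 2280 kg/d removed.
Biomass produced: P_X = Y_obs·Q·ΔS = 0.3840 × 2280 ≈ 875.7 kg VSS/d.

P_X ≈ 876 kg VSS/d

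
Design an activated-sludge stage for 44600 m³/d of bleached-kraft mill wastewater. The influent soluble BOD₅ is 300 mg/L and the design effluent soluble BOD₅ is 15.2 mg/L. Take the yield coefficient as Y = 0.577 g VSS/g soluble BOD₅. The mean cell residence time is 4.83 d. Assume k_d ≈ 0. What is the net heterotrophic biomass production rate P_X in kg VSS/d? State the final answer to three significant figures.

With endogenous decay neglected, the observed yield equals the true yield: Y_obs = Y = 0.577 g VSS/g soluble BOD₅.
Q·(S₀ − S) = 44600 × (300 − 15.2) × 10⁻³ = 12702 kg/d removed.
Net biomass production P_X = Y_obs × Q·(S₀ − S) = 0.5770 × 12702 = 7329 kg VSS/d.

P_X ≈ 7330 kg VSS/d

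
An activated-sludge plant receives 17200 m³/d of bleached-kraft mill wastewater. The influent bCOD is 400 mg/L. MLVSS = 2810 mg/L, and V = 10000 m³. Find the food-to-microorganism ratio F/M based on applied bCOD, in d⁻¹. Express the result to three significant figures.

F/M ≈ 0.245 d⁻¹

F/M = Q·S₀ / (V·X) = 17200 × 400 / (10000 × 2810) = 0.2448 g bCOD·(g VSS·d)⁻¹.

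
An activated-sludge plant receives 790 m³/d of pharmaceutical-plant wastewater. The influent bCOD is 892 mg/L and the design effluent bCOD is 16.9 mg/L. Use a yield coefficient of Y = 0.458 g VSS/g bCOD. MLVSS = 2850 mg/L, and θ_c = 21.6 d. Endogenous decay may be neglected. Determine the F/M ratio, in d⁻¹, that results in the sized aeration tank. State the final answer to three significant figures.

F/M ≈ 0.103 d⁻¹

With k_d = 0 the design equation reduces to V = Y Q (S₀−S) θ_c / X = 0.458 × 790 × (892 − 16.9) × 21.6 / 2850 = 2400 m³.
Food-to-microorganism ratio F/M = Q S₀ / (V X) = 790 × 892 / (2400 × 2850) = 0.1030 d⁻¹.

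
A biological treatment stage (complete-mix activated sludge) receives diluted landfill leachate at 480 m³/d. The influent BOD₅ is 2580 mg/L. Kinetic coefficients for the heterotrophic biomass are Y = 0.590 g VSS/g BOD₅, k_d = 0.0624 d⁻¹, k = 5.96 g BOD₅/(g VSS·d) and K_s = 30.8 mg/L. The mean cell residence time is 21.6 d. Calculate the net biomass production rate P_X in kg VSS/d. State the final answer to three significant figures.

For a completely mixed reactor with recycle the Lawrence–McCarty relation gives S = K_s·(1 + k_d·θ_c) / [θ_c·(Y·k − k_d) − 1] = 30.8 × (1 + 0.0624 × 21.6) / [21.6 × (0.590 × 5.96 − 0.0624) − 1] = 72.31 / 73.61 = 0.9824 mg/L.
Observed yield with endogenous decay: Y_obs = Y / (1 + k_d·θ_c) = 0.590 / (1 + 0.0624 × 21.6) = 0.590 / 2.348 = 0.2513 g VSS/g BOD₅.
ΔS = 2580 − 0.982 = 2579 mg/L, so the substrate removal rate is 480 × 2579/1000 = 1238 kg BOD₅/d.
Biomass produced: P_X = Y_obs·Q·ΔS = 0.2513 × 1238 ≈ 311.1 kg VSS/d.

P_X ≈ 311 kg VSS/d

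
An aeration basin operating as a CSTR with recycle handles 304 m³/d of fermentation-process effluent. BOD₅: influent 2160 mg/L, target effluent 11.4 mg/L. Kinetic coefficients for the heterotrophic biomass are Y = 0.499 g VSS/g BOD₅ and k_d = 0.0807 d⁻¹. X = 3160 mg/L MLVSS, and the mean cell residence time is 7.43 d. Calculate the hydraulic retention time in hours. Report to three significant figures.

τ ≈ 37.8 h

Steady-state biomass mass balance: V·X·(1 + k_d·θ_c) = Y·Q·(S₀ − S)·θ_c, so V = 0.499 × 304 × (2160 − 11.4) × 7.43 / [3160 × (1 + 0.0807 × 7.43)] = 2.42×10^6 / 5055 = 479.1 m³.
HRT = V/Q = 479.1 m³ / 304 m³·d⁻¹ = 1.576 d × 24 = 37.82 h.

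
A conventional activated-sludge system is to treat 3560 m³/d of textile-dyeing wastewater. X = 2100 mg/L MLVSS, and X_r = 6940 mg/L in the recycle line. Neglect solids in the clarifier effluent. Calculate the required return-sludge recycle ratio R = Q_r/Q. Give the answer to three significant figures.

R ≈ 0.434

Solids balance on the clarifier gives (1+R)X = R·X_r, so R = X/(X_r − X) = 2100 / (6940 − 2100) = 0.4339.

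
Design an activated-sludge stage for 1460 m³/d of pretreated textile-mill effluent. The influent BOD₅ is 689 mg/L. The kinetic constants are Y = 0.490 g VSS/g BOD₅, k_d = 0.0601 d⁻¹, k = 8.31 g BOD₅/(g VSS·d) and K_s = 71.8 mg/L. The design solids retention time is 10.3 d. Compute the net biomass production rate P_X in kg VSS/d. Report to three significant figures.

P_X ≈ 303 kg VSS/d

From the Monod/SRT balance for a CMAS, S = K_s·(1+k_d θ_c)/[θ_c·(Y k − k_d) − 1] = 71.8 × (1 + 0.0601 × 10.3) / [10.3 × (0.490 × 8.31 − 0.0601) − 1] = 116.2 / 40.32 = 2.883 mg/L.
Correct the yield for decay: Y_obs = Y/(1 + k_d θ_c) = 0.490 / (1 + 0.0601 × 10.3) = 0.490 / 1.619 = 0.3027.
Substrate removed = Q·(S₀ − S) = 1460 m³/d × (689 − 2.88) g/m³ = 1×10^6 g/d = 1002 kg/d.
P_X = Y_obs · Q(S₀ − S) = 0.3027 × 1002 = 303.2 kg VSS/d.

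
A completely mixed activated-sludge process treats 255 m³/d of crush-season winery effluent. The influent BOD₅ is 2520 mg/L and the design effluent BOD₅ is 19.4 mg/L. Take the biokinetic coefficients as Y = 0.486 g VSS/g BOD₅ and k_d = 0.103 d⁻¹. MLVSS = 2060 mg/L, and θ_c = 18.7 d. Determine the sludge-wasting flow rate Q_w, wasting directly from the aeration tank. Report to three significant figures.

Steady-state biomass mass balance: V·X·(1 + k_d·θ_c) = Y·Q·(S₀ − S)·θ_c, so V = 0.486 × 255 × (2520 − 19.4) × 18.7 / [2060 × (1 + 0.103 × 18.7)] = 5.8×10^6 / 6028 = 961.4 m³.
For wasting at MLVSS concentration, Q_w = V/θ_c = 961.4/18.7 = 51.41 m³/d.

Q_w ≈ 51.4 m³/d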